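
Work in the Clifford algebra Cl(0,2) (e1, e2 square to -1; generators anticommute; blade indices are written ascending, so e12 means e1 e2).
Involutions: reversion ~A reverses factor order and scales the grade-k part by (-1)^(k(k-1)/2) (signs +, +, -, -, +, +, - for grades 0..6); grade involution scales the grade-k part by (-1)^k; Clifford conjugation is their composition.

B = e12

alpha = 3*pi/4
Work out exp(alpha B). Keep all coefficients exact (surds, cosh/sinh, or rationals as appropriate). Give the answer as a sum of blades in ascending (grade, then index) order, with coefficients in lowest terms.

B^2 = (1)^2*(e12)^2 = 1*(-1) = -1 (a basis 2-blade squares to minus the product of its generators' squares).
B^2 = -1 — the series telescopes trigonometrically here: l = 1, alpha*l = 3*pi/4, so exp(alpha B) = cos(3*pi/4) + (sin(3*pi/4)/1)*B = -sqrt(2)/2 + (sqrt(2)/2)*B.
Answer: -sqrt(2)/2 + sqrt(2)/2*e12


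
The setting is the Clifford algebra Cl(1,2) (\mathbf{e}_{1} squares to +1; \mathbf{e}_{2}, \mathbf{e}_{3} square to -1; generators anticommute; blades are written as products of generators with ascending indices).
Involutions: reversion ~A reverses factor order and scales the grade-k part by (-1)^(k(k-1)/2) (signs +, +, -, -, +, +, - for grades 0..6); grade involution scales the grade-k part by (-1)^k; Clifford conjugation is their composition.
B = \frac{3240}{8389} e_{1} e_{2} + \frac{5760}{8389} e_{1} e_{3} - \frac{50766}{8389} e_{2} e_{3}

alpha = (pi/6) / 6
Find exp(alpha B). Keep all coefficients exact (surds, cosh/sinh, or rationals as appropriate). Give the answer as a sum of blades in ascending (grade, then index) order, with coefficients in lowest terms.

B^2 term by term: the squares give (\frac{3240}{8389})^2*(e_{1} e_{2})^2 + (\frac{5760}{8389})^2*(e_{1} e_{3})^2 + (-\frac{50766}{8389})^2*(e_{2} e_{3})^2 = \frac{10497600}{70375321}*(+1) + \frac{33177600}{70375321}*(+1) + \frac{2577186756}{70375321}*(-1) = -36 (each basis 2-blade squares to minus the product of its generators' squares); cross terms between blades sharing an index anticommute and cancel. So B^2 = -36.
B^2 = -36 — since the square is negative, the closed form is circular: l = 6, alpha*l = \frac{\pi}{6}, so exp(alpha B) = cos(\frac{\pi}{6}) + (sin(\frac{\pi}{6})/6)*B = \frac{\sqrt{3}}{2} + (\frac{1}{12})*B.
Answer: \frac{\sqrt{3}}{2} + \frac{270}{8389} e_{1} e_{2} + \frac{480}{8389} e_{1} e_{3} - \frac{8461}{16778} e_{2} e_{3}


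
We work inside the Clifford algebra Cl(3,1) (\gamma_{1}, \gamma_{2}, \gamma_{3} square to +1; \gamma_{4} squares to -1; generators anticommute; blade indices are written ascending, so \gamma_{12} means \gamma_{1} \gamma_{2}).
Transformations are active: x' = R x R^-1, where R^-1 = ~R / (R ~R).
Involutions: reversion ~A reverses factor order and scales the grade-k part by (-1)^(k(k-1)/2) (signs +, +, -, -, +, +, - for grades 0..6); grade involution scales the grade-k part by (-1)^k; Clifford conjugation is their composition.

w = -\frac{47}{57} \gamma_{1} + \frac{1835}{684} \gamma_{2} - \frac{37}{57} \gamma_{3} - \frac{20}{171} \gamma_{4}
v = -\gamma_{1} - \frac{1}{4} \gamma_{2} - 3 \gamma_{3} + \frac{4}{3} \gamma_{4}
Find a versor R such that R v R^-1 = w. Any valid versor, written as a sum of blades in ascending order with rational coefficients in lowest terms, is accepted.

Take R = v + w = -\frac{104}{57} \gamma_{1} + \frac{416}{171} \gamma_{2} - \frac{208}{57} \gamma_{3} + \frac{208}{171} \gamma_{4}. Because q(v) = q(w) = \frac{1193}{144}, conjugation by R sends v exactly to w.
Answer: -\frac{104}{57} \gamma_{1} + \frac{416}{171} \gamma_{2} - \frac{208}{57} \gamma_{3} + \frac{208}{171} \gamma_{4}


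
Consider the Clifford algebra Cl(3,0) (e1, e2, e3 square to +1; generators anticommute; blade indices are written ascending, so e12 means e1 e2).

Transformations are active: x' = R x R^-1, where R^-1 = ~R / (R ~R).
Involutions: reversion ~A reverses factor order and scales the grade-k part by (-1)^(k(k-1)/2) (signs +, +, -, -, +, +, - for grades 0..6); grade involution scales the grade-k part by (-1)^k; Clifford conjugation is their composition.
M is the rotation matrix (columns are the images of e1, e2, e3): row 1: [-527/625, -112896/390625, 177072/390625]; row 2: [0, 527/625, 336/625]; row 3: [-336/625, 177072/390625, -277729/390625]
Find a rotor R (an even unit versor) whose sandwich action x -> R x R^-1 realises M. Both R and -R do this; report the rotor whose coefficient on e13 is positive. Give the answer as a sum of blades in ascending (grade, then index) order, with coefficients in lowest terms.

Method: write R = a + b12*e12 + b13*e13 + b23*e23 with a^2 + b12^2 + b13^2 + b23^2 = 1 (so R^-1 = ~R). Expanding the columns R e_j ~R gives tr M = 4a^2 - 1 and, from the antisymmetric part, M21 - M12 = -4a*b12, M13 - M31 = 4a*b13, M32 - M23 = -4a*b23.
Here tr M = -277729/390625, so a^2 = (1 + tr M)/4 = 28224/390625 and a = ±168/625. Taking a = 168/625: M21 - M12 = 112896/390625, M13 - M31 = 387072/390625, M32 - M23 = -32928/390625, giving b12 = -168/625, b13 = 576/625, b23 = 49/625, i.e. R = 168/625 - 168/625*e12 + 576/625*e13 + 49/625*e23.
Its e13 coefficient is already positive.
Answer: 168/625 - 168/625*e12 + 576/625*e13 + 49/625*e23. Why the constraint matters: R and -R act identically through the sandwich — M has trace -277729/390625 either way — so only the sign condition on e13 picks one of the two preimages.


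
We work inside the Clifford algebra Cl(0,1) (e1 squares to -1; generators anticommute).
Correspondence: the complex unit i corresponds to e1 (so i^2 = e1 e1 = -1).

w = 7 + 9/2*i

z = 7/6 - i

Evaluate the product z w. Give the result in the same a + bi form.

In blades: z = 7/6 - e1, w = 7 + 9/2*e1.
Distribute z over w term by term (generator squares from the signature, products reordered to ascending indices): (7/6)*w = 49/6 + 21/4*e1; (-e1)*w = 9/2 - 7*e1.
Sum: 38/3 - 7/4*e1; translating back through the correspondence:
Answer: 38/3 - 7/4*i


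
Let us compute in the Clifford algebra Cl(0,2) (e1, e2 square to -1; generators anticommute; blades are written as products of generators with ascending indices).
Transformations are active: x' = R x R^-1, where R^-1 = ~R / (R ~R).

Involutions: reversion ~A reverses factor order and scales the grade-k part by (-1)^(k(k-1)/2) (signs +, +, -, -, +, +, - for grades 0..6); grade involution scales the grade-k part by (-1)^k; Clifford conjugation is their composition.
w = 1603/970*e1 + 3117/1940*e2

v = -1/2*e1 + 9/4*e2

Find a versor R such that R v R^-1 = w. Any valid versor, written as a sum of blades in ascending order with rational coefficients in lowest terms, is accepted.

Why this works: both vectors square to -85/16, so q(v) = q(w) and R = v + w = 559/485*e1 + 3741/970*e2 carries v to w — its own direction survives, the complement (v - w)/2 flips.
Answer: 559/485*e1 + 3741/970*e2


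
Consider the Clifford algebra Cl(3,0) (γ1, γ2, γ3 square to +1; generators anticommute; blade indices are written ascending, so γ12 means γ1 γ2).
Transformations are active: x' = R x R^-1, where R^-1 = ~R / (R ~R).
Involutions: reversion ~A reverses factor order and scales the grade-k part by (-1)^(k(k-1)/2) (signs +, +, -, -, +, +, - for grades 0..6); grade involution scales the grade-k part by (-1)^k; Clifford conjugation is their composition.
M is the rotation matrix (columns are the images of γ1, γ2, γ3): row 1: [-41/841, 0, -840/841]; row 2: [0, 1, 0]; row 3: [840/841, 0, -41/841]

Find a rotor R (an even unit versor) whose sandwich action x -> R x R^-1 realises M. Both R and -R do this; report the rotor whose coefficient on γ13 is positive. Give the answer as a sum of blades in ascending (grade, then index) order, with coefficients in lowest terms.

Method: write R = a + b12*γ12 + b13*γ13 + b23*γ23 with a^2 + b12^2 + b13^2 + b23^2 = 1 (so R^-1 = ~R). Expanding the columns R e_j ~R gives tr M = 4a^2 - 1 and, from the antisymmetric part, M21 - M12 = -4a*b12, M13 - M31 = 4a*b13, M32 - M23 = -4a*b23.
Here tr M = 759/841, so a^2 = (1 + tr M)/4 = 400/841 and a = ±20/29. Taking a = 20/29: M21 - M12 = 0, M13 - M31 = -1680/841, M32 - M23 = 0, giving b12 = 0, b13 = -21/29, b23 = 0, i.e. R = 20/29 - 21/29*γ13.
Its γ13 coefficient is negative, so report the other preimage -R.
Answer: -20/29 + 21/29*γ13. Sheet selection: the two-to-one cover makes ±R indistinguishable at the matrix level (trace 759/841), so uniqueness comes from the required sign on γ13.


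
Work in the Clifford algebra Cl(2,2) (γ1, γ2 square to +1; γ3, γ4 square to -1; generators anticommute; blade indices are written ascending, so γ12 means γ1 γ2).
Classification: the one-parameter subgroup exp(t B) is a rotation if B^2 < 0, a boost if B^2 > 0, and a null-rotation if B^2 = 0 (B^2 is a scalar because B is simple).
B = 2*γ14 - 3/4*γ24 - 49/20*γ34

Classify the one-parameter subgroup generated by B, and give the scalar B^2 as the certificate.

B^2 term by term: the squares give (2)^2*(γ14)^2 + (-3/4)^2*(γ24)^2 + (-49/20)^2*(γ34)^2 = 4*(+1) + 9/16*(+1) + 2401/400*(-1) = -36/25 (each basis 2-blade squares to minus the product of its generators' squares); cross terms between blades sharing an index anticommute and cancel. So B^2 = -36/25.
Answer: rotation, certificate B^2 = -36/25. Key observation: B^2 = -36/25 is a conjugation invariant, so its sign decides the class regardless of the surface form of B.


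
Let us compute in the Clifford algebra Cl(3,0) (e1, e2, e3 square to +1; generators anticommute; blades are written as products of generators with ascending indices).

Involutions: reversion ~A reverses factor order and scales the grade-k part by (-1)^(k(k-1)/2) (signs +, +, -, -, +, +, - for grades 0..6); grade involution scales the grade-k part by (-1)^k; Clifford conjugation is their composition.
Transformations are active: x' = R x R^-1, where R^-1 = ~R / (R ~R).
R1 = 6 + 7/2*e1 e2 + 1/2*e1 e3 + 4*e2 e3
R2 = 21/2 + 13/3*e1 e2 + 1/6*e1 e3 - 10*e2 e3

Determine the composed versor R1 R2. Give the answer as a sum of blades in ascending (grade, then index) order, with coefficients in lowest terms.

Distribute over the terms of R1 (each basis-blade product reordered to ascending indices, repeated generators contracted through their squares):
(6) R2 = 63 + 26*e1 e2 + e1 e3 - 60*e2 e3
(7/2*e1 e2) R2 = -91/6 + 147/4*e1 e2 - 35*e1 e3 - 7/12*e2 e3
(1/2*e1 e3) R2 = -1/12 + 5*e1 e2 + 21/4*e1 e3 + 13/6*e2 e3
(4*e2 e3) R2 = 40 + 2/3*e1 e2 - 52/3*e1 e3 + 42*e2 e3
Summing the partial products and collecting blades:
Answer: 351/4 + 821/12*e1 e2 - 553/12*e1 e3 - 197/12*e2 e3


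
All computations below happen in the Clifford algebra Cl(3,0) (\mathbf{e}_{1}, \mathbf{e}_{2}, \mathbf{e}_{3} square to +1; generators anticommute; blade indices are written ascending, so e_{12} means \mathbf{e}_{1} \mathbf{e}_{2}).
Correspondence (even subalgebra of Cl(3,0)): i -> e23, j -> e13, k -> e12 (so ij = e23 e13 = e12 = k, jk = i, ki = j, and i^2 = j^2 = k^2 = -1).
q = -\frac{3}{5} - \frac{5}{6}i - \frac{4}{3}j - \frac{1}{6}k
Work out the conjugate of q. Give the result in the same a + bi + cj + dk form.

In blades: q = -\frac{3}{5} - \frac{1}{6} e_{12} - \frac{4}{3} e_{13} - \frac{5}{6} e_{23}.
Quaternion conjugation is reversion on the even subalgebra: the scalar is fixed and every grade-2 blade flips sign, giving -\frac{3}{5} + \frac{1}{6} e_{12} + \frac{4}{3} e_{13} + \frac{5}{6} e_{23}; translating back:
Answer: -\frac{3}{5} + \frac{5}{6}i + \frac{4}{3}j + \frac{1}{6}k


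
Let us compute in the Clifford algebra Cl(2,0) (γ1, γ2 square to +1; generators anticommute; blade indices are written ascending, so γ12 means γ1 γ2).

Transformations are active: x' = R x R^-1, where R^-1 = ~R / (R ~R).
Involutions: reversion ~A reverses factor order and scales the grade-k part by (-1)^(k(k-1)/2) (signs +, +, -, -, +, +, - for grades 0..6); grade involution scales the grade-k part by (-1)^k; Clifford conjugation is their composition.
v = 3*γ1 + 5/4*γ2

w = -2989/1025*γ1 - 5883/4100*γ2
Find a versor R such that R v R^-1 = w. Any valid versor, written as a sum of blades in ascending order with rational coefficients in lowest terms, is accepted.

A norm check does it: q(v) = q(w) = 169/16, hence R = v + w = 86/1025*γ1 - 379/2050*γ2 realises the map — parallel part kept, (v - w)/2 negated, v carried to w.
Answer: 86/1025*γ1 - 379/2050*γ2


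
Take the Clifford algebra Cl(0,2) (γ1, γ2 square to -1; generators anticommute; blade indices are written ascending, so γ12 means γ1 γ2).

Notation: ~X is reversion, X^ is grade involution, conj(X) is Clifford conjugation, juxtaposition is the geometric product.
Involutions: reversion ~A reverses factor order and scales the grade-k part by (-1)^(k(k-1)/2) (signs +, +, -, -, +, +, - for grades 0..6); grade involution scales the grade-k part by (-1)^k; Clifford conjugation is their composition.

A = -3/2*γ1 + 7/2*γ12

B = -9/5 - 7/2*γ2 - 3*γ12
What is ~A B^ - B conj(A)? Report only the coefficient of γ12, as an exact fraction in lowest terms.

first term: -21/2 + 299/20*γ1 - 9/2*γ2 + 21/20*γ12
second term: -21/2 + 191/20*γ1 - 9/2*γ2 + 231/20*γ12
Answer: -21/2


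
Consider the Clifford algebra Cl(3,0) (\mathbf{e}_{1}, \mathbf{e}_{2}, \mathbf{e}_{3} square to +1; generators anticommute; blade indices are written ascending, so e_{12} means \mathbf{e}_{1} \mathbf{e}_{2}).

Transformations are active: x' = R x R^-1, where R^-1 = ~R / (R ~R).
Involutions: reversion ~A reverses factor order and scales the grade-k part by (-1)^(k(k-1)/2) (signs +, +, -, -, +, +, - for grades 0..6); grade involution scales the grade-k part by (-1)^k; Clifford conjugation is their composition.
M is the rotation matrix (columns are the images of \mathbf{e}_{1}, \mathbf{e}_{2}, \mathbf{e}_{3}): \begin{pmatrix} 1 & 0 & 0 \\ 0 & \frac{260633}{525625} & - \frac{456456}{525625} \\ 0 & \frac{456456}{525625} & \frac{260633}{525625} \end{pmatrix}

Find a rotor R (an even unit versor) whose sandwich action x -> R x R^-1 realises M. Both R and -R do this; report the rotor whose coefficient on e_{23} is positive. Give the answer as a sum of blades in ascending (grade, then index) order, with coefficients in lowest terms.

Method: write R = a + b12*e_{12} + b13*e_{13} + b23*e_{23} with a^2 + b12^2 + b13^2 + b23^2 = 1 (so R^-1 = ~R). Expanding the columns R e_j ~R gives tr M = 4a^2 - 1 and, from the antisymmetric part, M21 - M12 = -4a*b12, M13 - M31 = 4a*b13, M32 - M23 = -4a*b23.
Here tr M = \frac{1046891}{525625}, so a^2 = (1 + tr M)/4 = \frac{393129}{525625} and a = ±\frac{627}{725}. Taking a = \frac{627}{725}: M21 - M12 = 0, M13 - M31 = 0, M32 - M23 = \frac{912912}{525625}, giving b12 = 0, b13 = 0, b23 = -\frac{364}{725}, i.e. R = \frac{627}{725} - \frac{364}{725} e_{23}.
Its e_{23} coefficient is negative, so report the other preimage -R.
Answer: -\frac{627}{725} + \frac{364}{725} e_{23}. Sheet selection: the two-to-one cover makes ±R indistinguishable at the matrix level (trace \frac{1046891}{525625}), so uniqueness comes from the required sign on e_{23}.


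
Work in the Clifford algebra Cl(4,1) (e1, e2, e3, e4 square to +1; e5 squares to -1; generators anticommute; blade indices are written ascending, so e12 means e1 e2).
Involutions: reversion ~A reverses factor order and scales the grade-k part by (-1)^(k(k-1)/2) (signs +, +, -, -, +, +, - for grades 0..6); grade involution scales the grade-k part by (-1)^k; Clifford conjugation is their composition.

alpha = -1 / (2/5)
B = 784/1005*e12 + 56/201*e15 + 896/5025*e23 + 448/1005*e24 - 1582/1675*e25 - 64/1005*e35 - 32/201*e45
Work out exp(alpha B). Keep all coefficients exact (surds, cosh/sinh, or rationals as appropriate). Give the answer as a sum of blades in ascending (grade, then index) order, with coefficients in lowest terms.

B^2 term by term: the squares give (784/1005)^2*(e12)^2 + (56/201)^2*(e15)^2 + (896/5025)^2*(e23)^2 + (448/1005)^2*(e24)^2 + (-1582/1675)^2*(e25)^2 + (-64/1005)^2*(e35)^2 + (-32/201)^2*(e45)^2 = 614656/1010025*(-1) + 3136/40401*(+1) + 802816/25250625*(-1) + 200704/1010025*(-1) + 2502724/2805625*(+1) + 4096/1010025*(+1) + 1024/40401*(+1) = 4/25 (each basis 2-blade squares to minus the product of its generators' squares); cross terms between blades sharing an index anticommute and cancel; the commuting (index-disjoint) pairs give grade-4 terms 2*c*c'*(blade product), which cancel blade by blade — e1235: -100352/1010025 + 100352/1010025 = 0; e1245: -50176/202005 + 50176/202005 = 0; e2345: -57344/1010025 + 57344/1010025 = 0 — confirming B is simple. So B^2 = 4/25.
B^2 = 4/25 — hyperbolic case — the even/odd split gives cosh and sinh: l = 2/5, alpha*l = -1, so exp(alpha B) = cosh(-1) + (sinh(-1)/(2/5))*B = cosh(1) + (-5*sinh(1)/2)*B.
Answer: cosh(1) - 392*sinh(1)/201*e12 - 140*sinh(1)/201*e15 - 448*sinh(1)/1005*e23 - 224*sinh(1)/201*e24 + 791*sinh(1)/335*e25 + 32*sinh(1)/201*e35 + 80*sinh(1)/201*e45


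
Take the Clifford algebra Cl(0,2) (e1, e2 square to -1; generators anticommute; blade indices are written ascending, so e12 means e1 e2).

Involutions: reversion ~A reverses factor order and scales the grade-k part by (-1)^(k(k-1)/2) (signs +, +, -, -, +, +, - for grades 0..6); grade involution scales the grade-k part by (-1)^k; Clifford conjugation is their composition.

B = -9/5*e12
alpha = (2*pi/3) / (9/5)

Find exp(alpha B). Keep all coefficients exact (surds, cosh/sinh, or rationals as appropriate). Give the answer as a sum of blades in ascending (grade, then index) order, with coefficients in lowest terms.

B^2 = (-9/5)^2*(e12)^2 = 81/25*(-1) = -81/25 (a basis 2-blade squares to minus the product of its generators' squares).
B^2 = -81/25 — the negative square puts this in the circular regime; l = 9/5, alpha*l = 2*pi/3, so exp(alpha B) = cos(2*pi/3) + (sin(2*pi/3)/(9/5))*B = -1/2 + (5*sqrt(3)/18)*B.
Answer: -1/2 - sqrt(3)/2*e12


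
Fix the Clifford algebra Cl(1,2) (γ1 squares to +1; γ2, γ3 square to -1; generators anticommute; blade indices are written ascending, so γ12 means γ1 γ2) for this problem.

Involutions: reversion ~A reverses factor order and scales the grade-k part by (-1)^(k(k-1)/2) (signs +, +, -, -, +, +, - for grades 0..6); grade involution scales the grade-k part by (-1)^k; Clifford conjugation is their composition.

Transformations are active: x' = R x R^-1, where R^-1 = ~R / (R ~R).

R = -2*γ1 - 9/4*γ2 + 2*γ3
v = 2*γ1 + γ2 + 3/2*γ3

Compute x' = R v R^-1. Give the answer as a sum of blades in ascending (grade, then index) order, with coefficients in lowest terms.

~R = -2*γ1 - 9/4*γ2 + 2*γ3, and R ~R = -81/16, so R^-1 = ~R / (-81/16).
R v = -19/4 + 5/2*γ12 - 7*γ13 - 43/8*γ23
Answer: -466/81*γ1 - 47/9*γ2 + 365/162*γ3


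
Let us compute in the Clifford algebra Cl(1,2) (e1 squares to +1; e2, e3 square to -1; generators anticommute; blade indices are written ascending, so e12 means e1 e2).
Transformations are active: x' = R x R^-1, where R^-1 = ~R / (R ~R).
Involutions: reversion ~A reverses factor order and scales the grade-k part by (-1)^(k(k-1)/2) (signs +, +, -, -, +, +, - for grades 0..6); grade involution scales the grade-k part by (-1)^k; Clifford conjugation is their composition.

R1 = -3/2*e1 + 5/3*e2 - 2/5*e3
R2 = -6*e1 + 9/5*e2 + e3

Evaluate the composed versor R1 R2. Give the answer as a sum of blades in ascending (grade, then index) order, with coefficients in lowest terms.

Distribute over the terms of R1 (each basis-blade product reordered to ascending indices, repeated generators contracted through their squares):
(-3/2*e1) R2 = 9 - 27/10*e12 - 3/2*e13
(5/3*e2) R2 = -3 + 10*e12 + 5/3*e23
(-2/5*e3) R2 = 2/5 - 12/5*e13 + 18/25*e23
Summing the partial products and collecting blades:
Answer: 32/5 + 73/10*e12 - 39/10*e13 + 179/75*e23


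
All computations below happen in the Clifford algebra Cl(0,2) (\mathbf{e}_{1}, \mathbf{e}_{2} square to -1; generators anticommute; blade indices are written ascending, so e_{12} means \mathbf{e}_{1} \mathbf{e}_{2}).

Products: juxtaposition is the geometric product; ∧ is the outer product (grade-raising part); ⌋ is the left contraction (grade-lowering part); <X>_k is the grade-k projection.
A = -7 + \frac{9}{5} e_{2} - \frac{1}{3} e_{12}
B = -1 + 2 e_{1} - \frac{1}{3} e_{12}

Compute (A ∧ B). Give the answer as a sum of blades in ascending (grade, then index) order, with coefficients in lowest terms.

step 1: 7 - 14 e_{1} - \frac{9}{5} e_{2} - \frac{14}{15} e_{12}
Answer: 7 - 14 e_{1} - \frac{9}{5} e_{2} - \frac{14}{15} e_{12}


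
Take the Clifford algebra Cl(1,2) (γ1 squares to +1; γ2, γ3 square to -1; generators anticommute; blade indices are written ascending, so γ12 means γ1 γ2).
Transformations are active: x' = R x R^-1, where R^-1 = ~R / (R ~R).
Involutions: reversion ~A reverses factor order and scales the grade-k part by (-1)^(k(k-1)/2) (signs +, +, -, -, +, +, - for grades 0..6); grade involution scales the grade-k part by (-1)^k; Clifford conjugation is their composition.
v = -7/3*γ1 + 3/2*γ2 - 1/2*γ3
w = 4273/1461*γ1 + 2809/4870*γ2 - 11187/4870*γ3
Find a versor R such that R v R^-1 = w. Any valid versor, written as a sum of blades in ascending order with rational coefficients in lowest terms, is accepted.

Since q(v) = q(w) = 53/18, the sum R = v + w = 288/487*γ1 + 5057/2435*γ2 - 6811/2435*γ3 does the job whenever invertible.
Answer: 288/487*γ1 + 5057/2435*γ2 - 6811/2435*γ3


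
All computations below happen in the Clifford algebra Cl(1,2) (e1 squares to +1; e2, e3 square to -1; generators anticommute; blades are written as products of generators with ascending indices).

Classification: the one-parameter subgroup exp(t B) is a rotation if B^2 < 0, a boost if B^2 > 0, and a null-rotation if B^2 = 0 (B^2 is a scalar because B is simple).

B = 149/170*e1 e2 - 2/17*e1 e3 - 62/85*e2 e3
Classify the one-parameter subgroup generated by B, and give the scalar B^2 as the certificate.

B^2 term by term: the squares give (149/170)^2*(e1 e2)^2 + (-2/17)^2*(e1 e3)^2 + (-62/85)^2*(e2 e3)^2 = 22201/28900*(+1) + 4/289*(+1) + 3844/7225*(-1) = 1/4 (each basis 2-blade squares to minus the product of its generators' squares); cross terms between blades sharing an index anticommute and cancel. So B^2 = 1/4.
Answer: boost, certificate B^2 = 1/4. Certificate logic: 1/4 is a conjugation-invariant scalar, so its sign fixes rotation versus boost versus null-rotation outright.


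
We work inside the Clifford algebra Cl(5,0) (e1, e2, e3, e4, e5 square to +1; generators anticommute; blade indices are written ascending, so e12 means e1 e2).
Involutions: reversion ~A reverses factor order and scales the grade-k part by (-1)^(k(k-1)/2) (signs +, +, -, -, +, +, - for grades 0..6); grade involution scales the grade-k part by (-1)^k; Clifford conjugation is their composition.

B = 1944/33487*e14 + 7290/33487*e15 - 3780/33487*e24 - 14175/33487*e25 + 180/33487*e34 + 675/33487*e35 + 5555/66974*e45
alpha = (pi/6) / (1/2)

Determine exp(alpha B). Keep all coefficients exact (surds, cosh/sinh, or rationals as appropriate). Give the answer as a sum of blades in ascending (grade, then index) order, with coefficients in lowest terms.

B^2 term by term: the squares give (1944/33487)^2*(e14)^2 + (7290/33487)^2*(e15)^2 + (-3780/33487)^2*(e24)^2 + (-14175/33487)^2*(e25)^2 + (180/33487)^2*(e34)^2 + (675/33487)^2*(e35)^2 + (5555/66974)^2*(e45)^2 = 3779136/1121379169*(-1) + 53144100/1121379169*(-1) + 14288400/1121379169*(-1) + 200930625/1121379169*(-1) + 32400/1121379169*(-1) + 455625/1121379169*(-1) + 30858025/4485516676*(-1) = -1/4 (each basis 2-blade squares to minus the product of its generators' squares); cross terms between blades sharing an index anticommute and cancel; the commuting (index-disjoint) pairs give grade-4 terms 2*c*c'*(blade product), which cancel blade by blade — e1245: 55112400/1121379169 - 55112400/1121379169 = 0; e1345: -2624400/1121379169 + 2624400/1121379169 = 0; e2345: 5103000/1121379169 - 5103000/1121379169 = 0 — confirming B is simple. So B^2 = -1/4.
B^2 = -1/4 — circular case — the even/odd split gives cos and sin: l = 1/2, alpha*l = pi/6, so exp(alpha B) = cos(pi/6) + (sin(pi/6)/(1/2))*B = sqrt(3)/2 + (1)*B.
Answer: sqrt(3)/2 + 1944/33487*e14 + 7290/33487*e15 - 3780/33487*e24 - 14175/33487*e25 + 180/33487*e34 + 675/33487*e35 + 5555/66974*e45


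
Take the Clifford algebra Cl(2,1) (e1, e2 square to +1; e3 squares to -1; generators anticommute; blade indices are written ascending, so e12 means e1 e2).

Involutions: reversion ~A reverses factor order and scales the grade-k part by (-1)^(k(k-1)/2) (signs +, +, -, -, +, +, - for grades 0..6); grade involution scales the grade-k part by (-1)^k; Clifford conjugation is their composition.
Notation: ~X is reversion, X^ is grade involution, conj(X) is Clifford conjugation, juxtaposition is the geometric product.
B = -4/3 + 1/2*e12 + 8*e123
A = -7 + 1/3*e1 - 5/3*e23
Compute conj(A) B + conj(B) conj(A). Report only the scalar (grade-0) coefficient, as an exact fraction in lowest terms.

first term: 28/3 + 124/9*e1 - 1/6*e2 - 7/2*e12 - 5/6*e13 - 44/9*e23 - 56*e123
second term: 28/3 + 124/9*e1 - 1/6*e2 + 7/2*e12 - 5/6*e13 - 44/9*e23 - 56*e123
Answer: 56/3


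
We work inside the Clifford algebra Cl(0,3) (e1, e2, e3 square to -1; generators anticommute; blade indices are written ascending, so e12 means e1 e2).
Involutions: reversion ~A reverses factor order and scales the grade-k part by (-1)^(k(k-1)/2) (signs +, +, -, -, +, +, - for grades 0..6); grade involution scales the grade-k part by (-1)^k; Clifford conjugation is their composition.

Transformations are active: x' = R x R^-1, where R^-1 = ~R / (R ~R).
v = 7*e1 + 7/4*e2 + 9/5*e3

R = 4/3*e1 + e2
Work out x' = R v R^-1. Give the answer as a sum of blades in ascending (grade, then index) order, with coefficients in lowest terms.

~R = 4/3*e1 + e2, and R ~R = -25/9, so R^-1 = ~R / (-25/9).
R v = -133/12 - 14/3*e12 + 12/5*e13 + 9/5*e23
Answer: 91/25*e1 + 623/100*e2 - 9/5*e3


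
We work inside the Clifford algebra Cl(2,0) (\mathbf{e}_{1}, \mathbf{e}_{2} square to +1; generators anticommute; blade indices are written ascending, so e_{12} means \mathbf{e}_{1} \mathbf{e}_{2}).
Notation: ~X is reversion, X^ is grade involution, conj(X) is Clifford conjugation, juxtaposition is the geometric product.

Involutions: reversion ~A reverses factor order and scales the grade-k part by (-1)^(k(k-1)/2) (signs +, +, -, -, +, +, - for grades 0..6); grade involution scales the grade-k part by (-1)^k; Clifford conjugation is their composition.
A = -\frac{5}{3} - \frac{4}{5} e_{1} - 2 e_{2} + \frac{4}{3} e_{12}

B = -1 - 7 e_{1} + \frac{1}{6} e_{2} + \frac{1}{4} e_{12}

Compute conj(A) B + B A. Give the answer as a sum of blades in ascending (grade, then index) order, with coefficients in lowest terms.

first term: -\frac{49}{15} + \frac{913}{90} e_{1} - \frac{1027}{90} e_{2} + \frac{301}{20} e_{12}
second term: \frac{33}{5} + \frac{1057}{90} e_{1} - \frac{667}{90} e_{2} + \frac{743}{60} e_{12}
Answer: \frac{10}{3} + \frac{197}{9} e_{1} - \frac{847}{45} e_{2} + \frac{823}{30} e_{12}


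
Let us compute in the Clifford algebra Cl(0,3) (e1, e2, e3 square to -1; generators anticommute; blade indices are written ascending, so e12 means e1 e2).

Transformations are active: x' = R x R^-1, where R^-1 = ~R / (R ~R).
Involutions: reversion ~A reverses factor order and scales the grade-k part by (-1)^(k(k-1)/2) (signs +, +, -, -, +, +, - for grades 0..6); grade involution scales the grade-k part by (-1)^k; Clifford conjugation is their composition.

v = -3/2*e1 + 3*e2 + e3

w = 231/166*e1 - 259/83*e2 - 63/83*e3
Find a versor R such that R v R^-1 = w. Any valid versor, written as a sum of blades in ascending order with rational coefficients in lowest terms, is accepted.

R = v + w = -9/83*e1 - 10/83*e2 + 20/83*e3 works: the equal norms (-49/4) guarantee its sandwich swaps v into w.
Answer: -9/83*e1 - 10/83*e2 + 20/83*e3


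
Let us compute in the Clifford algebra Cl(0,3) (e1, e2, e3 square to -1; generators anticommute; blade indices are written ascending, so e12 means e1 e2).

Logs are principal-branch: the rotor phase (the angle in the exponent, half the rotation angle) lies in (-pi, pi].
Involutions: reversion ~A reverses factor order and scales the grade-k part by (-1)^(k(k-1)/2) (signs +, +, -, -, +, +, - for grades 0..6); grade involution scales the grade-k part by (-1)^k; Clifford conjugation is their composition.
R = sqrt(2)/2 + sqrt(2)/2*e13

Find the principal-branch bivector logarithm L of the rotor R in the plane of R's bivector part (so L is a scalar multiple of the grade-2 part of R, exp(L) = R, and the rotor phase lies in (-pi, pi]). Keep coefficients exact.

The scalar part of R is sqrt(2)/2, which pins the rotor phase on the principal branch; dividing the bivector part by the sine of that phase recovers the unit plane, and L is the phase times that plane.
Concretely: cos(phase) = sqrt(2)/2 gives phase = ±pi/4, and since phase/sin(phase) is even the sign is immaterial: L = (phase/sin(phase)) * <R>_2 = (sqrt(2)*pi/4) * <R>_2.
Answer: pi/4*e13


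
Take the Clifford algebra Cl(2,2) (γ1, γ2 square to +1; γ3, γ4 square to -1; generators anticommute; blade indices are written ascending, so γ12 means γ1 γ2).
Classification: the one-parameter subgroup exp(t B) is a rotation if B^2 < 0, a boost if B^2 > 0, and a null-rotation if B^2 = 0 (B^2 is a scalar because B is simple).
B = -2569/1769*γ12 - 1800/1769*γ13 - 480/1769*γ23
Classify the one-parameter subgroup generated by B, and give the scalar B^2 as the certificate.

B^2 term by term: the squares give (-2569/1769)^2*(γ12)^2 + (-1800/1769)^2*(γ13)^2 + (-480/1769)^2*(γ23)^2 = 6599761/3129361*(-1) + 3240000/3129361*(+1) + 230400/3129361*(+1) = -1 (each basis 2-blade squares to minus the product of its generators' squares); cross terms between blades sharing an index anticommute and cancel. So B^2 = -1.
Answer: rotation, certificate B^2 = -1. Because -1 is invariant under every versor sandwich, the classification follows from its sign alone.


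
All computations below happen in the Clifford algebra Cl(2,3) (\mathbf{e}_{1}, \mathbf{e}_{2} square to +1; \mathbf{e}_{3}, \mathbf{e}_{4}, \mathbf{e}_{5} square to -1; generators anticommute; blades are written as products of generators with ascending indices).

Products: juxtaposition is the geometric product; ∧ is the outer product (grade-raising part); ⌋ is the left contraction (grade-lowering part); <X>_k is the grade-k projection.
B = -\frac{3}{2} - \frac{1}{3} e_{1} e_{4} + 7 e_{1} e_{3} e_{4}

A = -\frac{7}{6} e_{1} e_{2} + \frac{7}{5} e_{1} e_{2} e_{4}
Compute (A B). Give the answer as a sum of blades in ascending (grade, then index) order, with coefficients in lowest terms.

step 1: \frac{7}{15} e_{2} + \frac{7}{4} e_{1} e_{2} + \frac{49}{5} e_{2} e_{3} - \frac{7}{18} e_{2} e_{4} - \frac{21}{10} e_{1} e_{2} e_{4} + \frac{49}{6} e_{2} e_{3} e_{4}
Answer: \frac{7}{15} e_{2} + \frac{7}{4} e_{1} e_{2} + \frac{49}{5} e_{2} e_{3} - \frac{7}{18} e_{2} e_{4} - \frac{21}{10} e_{1} e_{2} e_{4} + \frac{49}{6} e_{2} e_{3} e_{4}


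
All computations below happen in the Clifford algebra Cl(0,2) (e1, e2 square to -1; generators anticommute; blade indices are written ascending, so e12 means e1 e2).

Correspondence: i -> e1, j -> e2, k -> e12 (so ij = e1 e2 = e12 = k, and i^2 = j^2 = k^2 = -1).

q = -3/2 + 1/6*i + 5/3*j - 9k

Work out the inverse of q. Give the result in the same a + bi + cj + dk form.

In blades: q = -3/2 + 1/6*e1 + 5/3*e2 - 9*e12.
With qbar = -3/2 - 1/6*e1 - 5/3*e2 + 9*e12 (scalar fixed, mapped units negated), q qbar = 1549/18 (the sum of squared coefficients), so q^-1 = qbar / (1549/18) = -27/1549 - 3/1549*e1 - 30/1549*e2 + 162/1549*e12; translating back:
Answer: -27/1549 - 3/1549*i - 30/1549*j + 162/1549*k


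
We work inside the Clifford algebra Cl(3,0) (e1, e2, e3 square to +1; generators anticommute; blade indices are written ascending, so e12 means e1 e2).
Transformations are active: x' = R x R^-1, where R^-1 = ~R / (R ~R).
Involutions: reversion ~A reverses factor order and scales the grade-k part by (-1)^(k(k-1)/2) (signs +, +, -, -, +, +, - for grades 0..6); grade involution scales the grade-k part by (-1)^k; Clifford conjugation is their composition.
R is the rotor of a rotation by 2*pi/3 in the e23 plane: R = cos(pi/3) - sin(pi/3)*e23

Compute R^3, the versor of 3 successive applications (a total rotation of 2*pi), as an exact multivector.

Half-angle bookkeeping: 3 applications in e23 add up to rotor phase 3*pi/3 = pi, so R^3 = cos(pi) - sin(pi)*e23.
cos(pi) = -1 and sin(pi) = 0, so R^3 = -1. The total rotation 2*pi is 1 full turn, so every vector returns to itself, yet the rotor is -1, on the OTHER sheet of the double cover (an odd number of 2*pi turns).
Answer: -1


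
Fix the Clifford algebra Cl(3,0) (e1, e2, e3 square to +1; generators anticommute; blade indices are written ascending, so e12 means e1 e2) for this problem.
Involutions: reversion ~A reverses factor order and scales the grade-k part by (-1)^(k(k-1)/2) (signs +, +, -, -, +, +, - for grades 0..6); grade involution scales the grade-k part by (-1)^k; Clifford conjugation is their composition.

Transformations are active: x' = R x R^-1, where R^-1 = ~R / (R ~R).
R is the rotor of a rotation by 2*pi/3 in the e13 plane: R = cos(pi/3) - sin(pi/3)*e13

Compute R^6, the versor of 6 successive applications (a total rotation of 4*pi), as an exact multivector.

Because a rotor carries half the rotation angle, composing 6 copies of this e13-plane rotor multiplies the phase: 6*(pi/3) = 2*pi, hence R^6 = cos(2*pi) - sin(2*pi)*e13.
cos(2*pi) = 1 and sin(2*pi) = 0, so R^6 = 1. The total rotation 4*pi is 2 full turns, so every vector returns to itself, yet the rotor is +1, back on the identity sheet (an even number of 2*pi turns).
Answer: 1


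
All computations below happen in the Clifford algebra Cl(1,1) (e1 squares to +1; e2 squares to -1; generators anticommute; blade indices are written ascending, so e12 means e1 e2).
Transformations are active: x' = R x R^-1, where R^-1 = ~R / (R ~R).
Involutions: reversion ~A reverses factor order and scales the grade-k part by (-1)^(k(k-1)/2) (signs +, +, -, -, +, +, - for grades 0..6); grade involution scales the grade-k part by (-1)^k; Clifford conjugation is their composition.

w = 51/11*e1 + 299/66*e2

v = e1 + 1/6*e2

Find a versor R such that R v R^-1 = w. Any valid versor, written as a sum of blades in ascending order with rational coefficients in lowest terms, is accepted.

Construction: equal norms (both 35/36) license R = v + w = 62/11*e1 + 155/33*e2 — nothing changes along that direction, while (v - w)/2 changes sign, so v maps onto w.
Answer: 62/11*e1 + 155/33*e2


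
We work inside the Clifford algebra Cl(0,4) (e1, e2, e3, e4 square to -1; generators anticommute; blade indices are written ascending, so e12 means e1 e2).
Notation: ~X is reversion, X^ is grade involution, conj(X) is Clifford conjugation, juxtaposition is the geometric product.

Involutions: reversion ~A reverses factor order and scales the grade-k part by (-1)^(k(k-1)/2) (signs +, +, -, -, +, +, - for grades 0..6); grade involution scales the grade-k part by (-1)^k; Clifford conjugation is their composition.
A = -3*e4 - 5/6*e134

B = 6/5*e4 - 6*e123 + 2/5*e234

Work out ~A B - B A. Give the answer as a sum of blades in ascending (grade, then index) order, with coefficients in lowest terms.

first term: 18/5 - 1/3*e12 - e13 + 6/5*e23 + 5*e24 - 18*e1234
second term: 18/5 - 1/3*e12 + e13 + 6/5*e23 + 5*e24 + 18*e1234
Answer: -2*e13 - 36*e1234


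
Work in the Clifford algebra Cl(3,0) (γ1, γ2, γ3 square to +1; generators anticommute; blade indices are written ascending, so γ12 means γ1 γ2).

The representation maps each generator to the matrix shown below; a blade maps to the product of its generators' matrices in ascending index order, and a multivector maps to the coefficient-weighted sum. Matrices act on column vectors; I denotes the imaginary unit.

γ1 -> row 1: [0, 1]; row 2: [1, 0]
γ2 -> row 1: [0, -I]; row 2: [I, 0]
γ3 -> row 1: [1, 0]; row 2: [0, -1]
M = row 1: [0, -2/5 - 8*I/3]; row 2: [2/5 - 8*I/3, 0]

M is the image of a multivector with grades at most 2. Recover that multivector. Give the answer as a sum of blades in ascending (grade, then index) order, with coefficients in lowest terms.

Method: 1, rho(γ1), rho(γ2), rho(γ3) form a trace-orthogonal basis of the 2x2 complex matrices (tr(X Y) = 2 if X = Y, else 0), so M = m0*1 + m1*rho(γ1) + m2*rho(γ2) + m3*rho(γ3) with m0 = tr(M)/2 = 0, m1 = tr(M rho(γ1))/2 = -8*I/3, m2 = tr(M rho(γ2))/2 = -2*I/5, m3 = tr(M rho(γ3))/2 = 0.
Multiplying table entries, the bivector images are rho(γ12) = I*rho(γ3), rho(γ13) = -I*rho(γ2), rho(γ23) = I*rho(γ1); with real blade coefficients the real parts of m0..m3 are the coefficients of 1, γ1, γ2, γ3 and the imaginary parts give the bivectors (γ23: Im m1, γ13: -Im m2, γ12: Im m3).
Answer: 2/5*γ13 - 8/3*γ23


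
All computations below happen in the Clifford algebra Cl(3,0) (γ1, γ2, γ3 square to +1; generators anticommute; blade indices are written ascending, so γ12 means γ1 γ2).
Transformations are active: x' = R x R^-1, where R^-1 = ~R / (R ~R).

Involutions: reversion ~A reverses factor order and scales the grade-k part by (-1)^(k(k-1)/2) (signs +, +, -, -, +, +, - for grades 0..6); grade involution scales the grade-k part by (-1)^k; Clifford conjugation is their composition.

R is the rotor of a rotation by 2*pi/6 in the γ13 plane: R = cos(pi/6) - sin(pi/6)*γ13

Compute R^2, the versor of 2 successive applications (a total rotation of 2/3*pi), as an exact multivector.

Half-angle bookkeeping: 2 applications in γ13 add up to rotor phase 2*pi/6 = pi/3, so R^2 = cos(pi/3) - sin(pi/3)*γ13.
cos(pi/3) = 1/2 and sin(pi/3) = sqrt(3)/2, so R^2 = 1/2 - sqrt(3)/2*γ13. The net rotation is 2/3*pi; the rotor keeps the half-angle phase exactly.
Answer: 1/2 - sqrt(3)/2*γ13


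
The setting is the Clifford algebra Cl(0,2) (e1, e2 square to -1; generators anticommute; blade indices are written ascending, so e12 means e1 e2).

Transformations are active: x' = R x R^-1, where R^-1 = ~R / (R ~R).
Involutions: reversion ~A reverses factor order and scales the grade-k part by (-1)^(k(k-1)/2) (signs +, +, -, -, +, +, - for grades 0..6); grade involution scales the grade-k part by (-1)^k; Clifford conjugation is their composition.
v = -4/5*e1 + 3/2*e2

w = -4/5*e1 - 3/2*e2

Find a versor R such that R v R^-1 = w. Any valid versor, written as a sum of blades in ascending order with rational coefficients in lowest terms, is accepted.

Equal squares first: v^2 = w^2 = -289/100. Then v + w = -8/5*e1 is a versor taking v to w, provided it is invertible.
Answer: -8/5*e1


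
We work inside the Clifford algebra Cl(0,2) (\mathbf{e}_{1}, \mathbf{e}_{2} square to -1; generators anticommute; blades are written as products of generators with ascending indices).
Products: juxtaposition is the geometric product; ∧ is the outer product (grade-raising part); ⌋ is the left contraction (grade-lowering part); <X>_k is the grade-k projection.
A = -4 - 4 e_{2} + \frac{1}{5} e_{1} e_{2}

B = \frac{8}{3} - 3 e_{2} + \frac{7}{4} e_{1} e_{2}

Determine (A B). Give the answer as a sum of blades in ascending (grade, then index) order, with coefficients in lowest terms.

step 1: -\frac{1381}{60} - \frac{32}{5} e_{1} + \frac{4}{3} e_{2} - \frac{97}{15} e_{1} e_{2}
Answer: -\frac{1381}{60} - \frac{32}{5} e_{1} + \frac{4}{3} e_{2} - \frac{97}{15} e_{1} e_{2}


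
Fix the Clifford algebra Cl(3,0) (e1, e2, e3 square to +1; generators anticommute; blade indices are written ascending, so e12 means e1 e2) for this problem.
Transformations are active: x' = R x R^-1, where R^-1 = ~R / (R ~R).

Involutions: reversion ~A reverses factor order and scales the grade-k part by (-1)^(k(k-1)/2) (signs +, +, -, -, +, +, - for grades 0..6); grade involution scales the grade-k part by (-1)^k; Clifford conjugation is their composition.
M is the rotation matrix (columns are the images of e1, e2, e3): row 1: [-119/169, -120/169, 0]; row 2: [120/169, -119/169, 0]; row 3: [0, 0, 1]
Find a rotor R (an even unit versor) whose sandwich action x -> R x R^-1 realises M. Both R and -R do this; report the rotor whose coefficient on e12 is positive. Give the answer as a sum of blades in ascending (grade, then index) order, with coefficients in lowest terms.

Method: write R = a + b12*e12 + b13*e13 + b23*e23 with a^2 + b12^2 + b13^2 + b23^2 = 1 (so R^-1 = ~R). Expanding the columns R e_j ~R gives tr M = 4a^2 - 1 and, from the antisymmetric part, M21 - M12 = -4a*b12, M13 - M31 = 4a*b13, M32 - M23 = -4a*b23.
Here tr M = -69/169, so a^2 = (1 + tr M)/4 = 25/169 and a = ±5/13. Taking a = 5/13: M21 - M12 = 240/169, M13 - M31 = 0, M32 - M23 = 0, giving b12 = -12/13, b13 = 0, b23 = 0, i.e. R = 5/13 - 12/13*e12.
Its e12 coefficient is negative, so report the other preimage -R.
Answer: -5/13 + 12/13*e12. Sheet selection: the two-to-one cover makes ±R indistinguishable at the matrix level (trace -69/169), so uniqueness comes from the required sign on e12.
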